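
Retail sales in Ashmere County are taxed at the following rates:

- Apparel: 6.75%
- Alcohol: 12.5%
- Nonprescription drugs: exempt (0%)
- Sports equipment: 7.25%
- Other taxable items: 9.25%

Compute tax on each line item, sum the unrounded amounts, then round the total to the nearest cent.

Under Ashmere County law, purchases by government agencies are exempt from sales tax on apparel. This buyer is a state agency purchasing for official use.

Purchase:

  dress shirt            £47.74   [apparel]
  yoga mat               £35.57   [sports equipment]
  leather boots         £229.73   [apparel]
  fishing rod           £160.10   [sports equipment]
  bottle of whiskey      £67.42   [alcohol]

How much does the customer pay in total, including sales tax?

£563.17

Dress shirt £47.74: apparel, buyer-exempt → 0% → £0.00
Yoga mat £35.57: sports equipment → 7.25% → £2.578825
Leather boots £229.73: apparel, buyer-exempt → 0% → £0.00
Fishing rod £160.10: sports equipment → 7.25% → £11.60725
Bottle of whiskey £67.42: alcohol → 12.5% → £8.4275
Subtotal = £540.56; unrounded tax = £22.613575 → £22.61; total due = £563.17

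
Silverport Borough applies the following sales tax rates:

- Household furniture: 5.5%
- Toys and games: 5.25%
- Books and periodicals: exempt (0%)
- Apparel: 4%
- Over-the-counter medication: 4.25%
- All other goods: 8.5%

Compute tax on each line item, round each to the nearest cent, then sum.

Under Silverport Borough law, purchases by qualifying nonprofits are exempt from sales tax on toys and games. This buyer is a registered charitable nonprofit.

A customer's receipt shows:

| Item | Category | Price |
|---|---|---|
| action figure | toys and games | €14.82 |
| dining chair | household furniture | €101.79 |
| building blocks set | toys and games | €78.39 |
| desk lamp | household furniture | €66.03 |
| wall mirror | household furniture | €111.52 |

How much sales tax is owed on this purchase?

Action figure €14.82: toys and games, buyer-exempt → 0% → €0.00
Dining chair €101.79: household furniture → 5.5% → €5.60
Building blocks set €78.39: toys and games, buyer-exempt → 0% → €0.00
Desk lamp €66.03: household furniture → 5.5% → €3.63
Wall mirror €111.52: household furniture → 5.5% → €6.13
Total tax = €5.60 + €3.63 + €6.13 = €15.36

€15.36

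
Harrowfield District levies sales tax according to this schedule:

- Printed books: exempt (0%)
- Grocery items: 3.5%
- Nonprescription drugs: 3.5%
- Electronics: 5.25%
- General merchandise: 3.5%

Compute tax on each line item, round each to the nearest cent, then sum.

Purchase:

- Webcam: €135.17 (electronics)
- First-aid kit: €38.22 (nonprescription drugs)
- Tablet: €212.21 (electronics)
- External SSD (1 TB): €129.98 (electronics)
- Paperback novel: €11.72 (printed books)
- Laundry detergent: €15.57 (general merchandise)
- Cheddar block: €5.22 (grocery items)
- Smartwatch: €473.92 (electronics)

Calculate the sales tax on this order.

Webcam €135.17: electronics → 5.25% → €7.10
First-aid kit €38.22: nonprescription drugs → 3.5% → €1.34
Tablet €212.21: electronics → 5.25% → €11.14
External SSD (1 TB) €129.98: electronics → 5.25% → €6.82
Paperback novel €11.72: printed books → 0% → €0.00
Laundry detergent €15.57: general merchandise → 3.5% → €0.54
Cheddar block €5.22: grocery items → 3.5% → €0.18
Smartwatch €473.92: electronics → 5.25% → €24.88
Total tax = €7.10 + €1.34 + €11.14 + €6.82 + €0.54 + €0.18 + €24.88 = €52.00

€52.00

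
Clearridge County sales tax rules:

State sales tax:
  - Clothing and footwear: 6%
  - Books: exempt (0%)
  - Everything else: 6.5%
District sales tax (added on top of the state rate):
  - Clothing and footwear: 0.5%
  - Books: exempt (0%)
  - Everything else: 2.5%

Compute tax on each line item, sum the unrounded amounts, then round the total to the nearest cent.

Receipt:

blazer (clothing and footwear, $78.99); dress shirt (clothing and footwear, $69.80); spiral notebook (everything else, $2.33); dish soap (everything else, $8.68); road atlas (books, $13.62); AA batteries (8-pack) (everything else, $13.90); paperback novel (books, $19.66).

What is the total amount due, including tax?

Blazer $78.99: clothing and footwear → 6% + 0.5% district = 6.5% → $5.13435
Dress shirt $69.80: clothing and footwear → 6% + 0.5% district = 6.5% → $4.537
Spiral notebook $2.33: everything else → 6.5% + 2.5% district = 9% → $0.2097
Dish soap $8.68: everything else → 6.5% + 2.5% district = 9% → $0.7812
Road atlas $13.62: books → 0% + 0% district = 0% → $0.00
AA batteries (8-pack) $13.90: everything else → 6.5% + 2.5% district = 9% → $1.251
Paperback novel $19.66: books → 0% + 0% district = 0% → $0.00
Subtotal = $206.98; unrounded tax = $11.91325 → $11.91; total due = $218.89

$218.89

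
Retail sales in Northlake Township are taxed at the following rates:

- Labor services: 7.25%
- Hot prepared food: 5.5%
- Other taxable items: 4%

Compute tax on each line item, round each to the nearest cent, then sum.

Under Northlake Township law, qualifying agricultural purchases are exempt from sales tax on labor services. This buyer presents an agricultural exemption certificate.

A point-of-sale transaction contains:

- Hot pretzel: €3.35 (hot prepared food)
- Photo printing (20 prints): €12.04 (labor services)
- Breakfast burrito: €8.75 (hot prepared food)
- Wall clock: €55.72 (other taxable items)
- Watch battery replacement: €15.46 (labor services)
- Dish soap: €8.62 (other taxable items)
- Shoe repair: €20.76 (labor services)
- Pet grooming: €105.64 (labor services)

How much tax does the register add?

€3.23

Hot pretzel €3.35: hot prepared food → 5.5% → €0.18
Photo printing (20 prints) €12.04: labor services, buyer-exempt → 0% → €0.00
Breakfast burrito €8.75: hot prepared food → 5.5% → €0.48
Wall clock €55.72: other taxable items → 4% → €2.23
Watch battery replacement €15.46: labor services, buyer-exempt → 0% → €0.00
Dish soap €8.62: other taxable items → 4% → €0.34
Shoe repair €20.76: labor services, buyer-exempt → 0% → €0.00
Pet grooming €105.64: labor services, buyer-exempt → 0% → €0.00
Total tax = €0.18 + €0.48 + €2.23 + €0.34 = €3.23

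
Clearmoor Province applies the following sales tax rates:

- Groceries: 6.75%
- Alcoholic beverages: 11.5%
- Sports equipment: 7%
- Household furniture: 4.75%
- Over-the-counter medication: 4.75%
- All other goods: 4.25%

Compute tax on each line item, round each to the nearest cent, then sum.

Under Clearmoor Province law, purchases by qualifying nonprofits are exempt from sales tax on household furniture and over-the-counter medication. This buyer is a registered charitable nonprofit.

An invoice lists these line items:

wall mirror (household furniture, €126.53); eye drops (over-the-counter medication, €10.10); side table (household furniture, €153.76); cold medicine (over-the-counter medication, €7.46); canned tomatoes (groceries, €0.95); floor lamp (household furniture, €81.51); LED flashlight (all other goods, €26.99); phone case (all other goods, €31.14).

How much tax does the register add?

€2.53

Wall mirror €126.53: household furniture, buyer-exempt → 0% → €0.00
Eye drops €10.10: over-the-counter medication, buyer-exempt → 0% → €0.00
Side table €153.76: household furniture, buyer-exempt → 0% → €0.00
Cold medicine €7.46: over-the-counter medication, buyer-exempt → 0% → €0.00
Canned tomatoes €0.95: groceries → 6.75% → €0.06
Floor lamp €81.51: household furniture, buyer-exempt → 0% → €0.00
LED flashlight €26.99: all other goods → 4.25% → €1.15
Phone case €31.14: all other goods → 4.25% → €1.32
Total tax = €0.06 + €1.15 + €1.32 = €2.53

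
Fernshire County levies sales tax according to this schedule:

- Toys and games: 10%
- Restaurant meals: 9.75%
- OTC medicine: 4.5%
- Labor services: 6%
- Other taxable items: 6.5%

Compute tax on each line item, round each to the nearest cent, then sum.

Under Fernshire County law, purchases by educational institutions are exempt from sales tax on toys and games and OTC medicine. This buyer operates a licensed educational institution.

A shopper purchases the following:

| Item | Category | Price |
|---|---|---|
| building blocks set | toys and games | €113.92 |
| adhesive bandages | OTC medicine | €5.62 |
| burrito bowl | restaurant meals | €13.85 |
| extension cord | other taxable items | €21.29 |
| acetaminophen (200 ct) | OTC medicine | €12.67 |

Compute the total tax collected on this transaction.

€2.73

Building blocks set €113.92: toys and games, buyer-exempt → 0% → €0.00
Adhesive bandages €5.62: OTC medicine, buyer-exempt → 0% → €0.00
Burrito bowl €13.85: restaurant meals → 9.75% → €1.35
Extension cord €21.29: other taxable items → 6.5% → €1.38
Acetaminophen (200 ct) €12.67: OTC medicine, buyer-exempt → 0% → €0.00
Total tax = €1.35 + €1.38 = €2.73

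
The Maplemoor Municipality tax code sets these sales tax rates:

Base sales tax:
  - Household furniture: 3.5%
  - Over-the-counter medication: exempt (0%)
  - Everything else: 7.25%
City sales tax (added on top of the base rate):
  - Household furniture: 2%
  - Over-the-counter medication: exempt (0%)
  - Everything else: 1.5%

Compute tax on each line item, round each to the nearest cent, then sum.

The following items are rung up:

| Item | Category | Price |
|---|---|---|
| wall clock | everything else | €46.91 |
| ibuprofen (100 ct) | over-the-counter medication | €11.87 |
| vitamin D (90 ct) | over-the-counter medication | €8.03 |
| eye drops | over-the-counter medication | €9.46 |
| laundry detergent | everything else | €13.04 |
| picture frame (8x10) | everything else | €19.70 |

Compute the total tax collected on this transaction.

€6.96

Wall clock €46.91: everything else → 7.25% + 1.5% city = 8.75% → €4.10
Ibuprofen (100 ct) €11.87: over-the-counter medication → 0% + 0% city = 0% → €0.00
Vitamin D (90 ct) €8.03: over-the-counter medication → 0% + 0% city = 0% → €0.00
Eye drops €9.46: over-the-counter medication → 0% + 0% city = 0% → €0.00
Laundry detergent €13.04: everything else → 7.25% + 1.5% city = 8.75% → €1.14
Picture frame (8x10) €19.70: everything else → 7.25% + 1.5% city = 8.75% → €1.72
Total tax = €4.10 + €1.14 + €1.72 = €6.96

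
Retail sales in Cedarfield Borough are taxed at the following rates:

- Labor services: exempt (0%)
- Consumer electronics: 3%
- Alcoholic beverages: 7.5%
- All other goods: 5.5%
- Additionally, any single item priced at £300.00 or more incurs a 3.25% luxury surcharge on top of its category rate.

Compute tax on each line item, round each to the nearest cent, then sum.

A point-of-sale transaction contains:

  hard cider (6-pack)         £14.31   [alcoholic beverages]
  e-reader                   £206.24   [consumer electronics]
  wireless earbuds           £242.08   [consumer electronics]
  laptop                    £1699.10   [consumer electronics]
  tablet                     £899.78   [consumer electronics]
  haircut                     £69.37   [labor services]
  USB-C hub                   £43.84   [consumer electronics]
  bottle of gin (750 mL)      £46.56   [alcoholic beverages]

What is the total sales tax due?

£181.76

Hard cider (6-pack) £14.31: alcoholic beverages → 7.5% → £1.07
E-reader £206.24: consumer electronics → 3% → £6.19
Wireless earbuds £242.08: consumer electronics → 3% → £7.26
Laptop £1699.10: consumer electronics → 3% + 3.25% surcharge = 6.25% → £106.19
Tablet £899.78: consumer electronics → 3% + 3.25% surcharge = 6.25% → £56.24
Haircut £69.37: labor services → 0% → £0.00
USB-C hub £43.84: consumer electronics → 3% → £1.32
Bottle of gin (750 mL) £46.56: alcoholic beverages → 7.5% → £3.49
Total tax = £1.07 + £6.19 + £7.26 + £106.19 + £56.24 + £1.32 + £3.49 = £181.76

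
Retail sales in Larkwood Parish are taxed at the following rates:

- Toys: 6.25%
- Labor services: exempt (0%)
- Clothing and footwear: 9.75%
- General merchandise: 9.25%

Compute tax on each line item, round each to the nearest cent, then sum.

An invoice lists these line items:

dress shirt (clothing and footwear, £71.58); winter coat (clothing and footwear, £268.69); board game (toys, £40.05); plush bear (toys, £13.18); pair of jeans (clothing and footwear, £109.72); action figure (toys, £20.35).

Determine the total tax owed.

£48.47

Dress shirt £71.58: clothing and footwear → 9.75% → £6.98
Winter coat £268.69: clothing and footwear → 9.75% → £26.20
Board game £40.05: toys → 6.25% → £2.50
Plush bear £13.18: toys → 6.25% → £0.82
Pair of jeans £109.72: clothing and footwear → 9.75% → £10.70
Action figure £20.35: toys → 6.25% → £1.27
Total tax = £6.98 + £26.20 + £2.50 + £0.82 + £10.70 + £1.27 = £48.47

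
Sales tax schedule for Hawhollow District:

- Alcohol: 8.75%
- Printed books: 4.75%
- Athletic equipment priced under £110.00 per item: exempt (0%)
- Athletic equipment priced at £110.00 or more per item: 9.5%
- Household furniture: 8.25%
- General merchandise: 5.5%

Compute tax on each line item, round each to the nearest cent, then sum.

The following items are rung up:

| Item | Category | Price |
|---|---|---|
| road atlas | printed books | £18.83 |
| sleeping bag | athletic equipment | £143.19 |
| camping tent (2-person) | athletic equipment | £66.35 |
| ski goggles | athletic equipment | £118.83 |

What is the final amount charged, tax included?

Road atlas £18.83: printed books → 4.75% → £0.89
Sleeping bag £143.19: athletic equipment, £110.00 or more → 9.5% → £13.60
Camping tent (2-person) £66.35: athletic equipment, under £110.00 → 0% → £0.00
Ski goggles £118.83: athletic equipment, £110.00 or more → 9.5% → £11.29
Subtotal = £347.20; tax = £25.78; total due = £372.98

£372.98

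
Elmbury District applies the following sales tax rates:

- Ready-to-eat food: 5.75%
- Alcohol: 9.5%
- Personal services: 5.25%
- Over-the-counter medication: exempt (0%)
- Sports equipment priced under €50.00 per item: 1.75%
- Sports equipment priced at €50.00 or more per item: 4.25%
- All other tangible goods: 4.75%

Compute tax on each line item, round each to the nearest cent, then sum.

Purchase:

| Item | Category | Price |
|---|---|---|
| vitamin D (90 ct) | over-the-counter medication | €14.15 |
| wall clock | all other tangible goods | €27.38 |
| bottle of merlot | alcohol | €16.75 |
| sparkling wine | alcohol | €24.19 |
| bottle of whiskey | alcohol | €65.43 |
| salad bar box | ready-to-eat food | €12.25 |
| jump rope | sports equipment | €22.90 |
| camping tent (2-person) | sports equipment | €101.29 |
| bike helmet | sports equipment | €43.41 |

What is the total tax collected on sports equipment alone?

Jump rope €22.90: sports equipment, under €50.00 → 1.75% → €0.40
Camping tent (2-person) €101.29: sports equipment, €50.00 or more → 4.25% → €4.30
Bike helmet €43.41: sports equipment, under €50.00 → 1.75% → €0.76
Tax on sports equipment = €0.40 + €4.30 + €0.76 = €5.46

€5.46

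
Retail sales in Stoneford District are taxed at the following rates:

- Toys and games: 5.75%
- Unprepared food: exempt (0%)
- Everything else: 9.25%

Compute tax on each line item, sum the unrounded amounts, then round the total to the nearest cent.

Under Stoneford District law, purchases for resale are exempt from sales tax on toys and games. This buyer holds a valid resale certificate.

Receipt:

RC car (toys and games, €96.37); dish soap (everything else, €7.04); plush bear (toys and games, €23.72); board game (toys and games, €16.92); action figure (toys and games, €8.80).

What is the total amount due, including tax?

RC car €96.37: toys and games, buyer-exempt → 0% → €0.00
Dish soap €7.04: everything else → 9.25% → €0.6512
Plush bear €23.72: toys and games, buyer-exempt → 0% → €0.00
Board game €16.92: toys and games, buyer-exempt → 0% → €0.00
Action figure €8.80: toys and games, buyer-exempt → 0% → €0.00
Subtotal = €152.85; unrounded tax = €0.6512 → €0.65; total due = €153.50

€153.50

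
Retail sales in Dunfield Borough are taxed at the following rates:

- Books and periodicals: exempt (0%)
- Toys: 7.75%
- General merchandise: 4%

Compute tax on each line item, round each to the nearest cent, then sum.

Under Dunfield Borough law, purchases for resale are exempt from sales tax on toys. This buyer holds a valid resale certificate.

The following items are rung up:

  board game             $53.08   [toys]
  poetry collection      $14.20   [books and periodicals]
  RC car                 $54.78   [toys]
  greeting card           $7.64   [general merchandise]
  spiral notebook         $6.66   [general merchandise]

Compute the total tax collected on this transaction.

$0.58

Board game $53.08: toys, buyer-exempt → 0% → $0.00
Poetry collection $14.20: books and periodicals → 0% → $0.00
RC car $54.78: toys, buyer-exempt → 0% → $0.00
Greeting card $7.64: general merchandise → 4% → $0.31
Spiral notebook $6.66: general merchandise → 4% → $0.27
Total tax = $0.31 + $0.27 = $0.58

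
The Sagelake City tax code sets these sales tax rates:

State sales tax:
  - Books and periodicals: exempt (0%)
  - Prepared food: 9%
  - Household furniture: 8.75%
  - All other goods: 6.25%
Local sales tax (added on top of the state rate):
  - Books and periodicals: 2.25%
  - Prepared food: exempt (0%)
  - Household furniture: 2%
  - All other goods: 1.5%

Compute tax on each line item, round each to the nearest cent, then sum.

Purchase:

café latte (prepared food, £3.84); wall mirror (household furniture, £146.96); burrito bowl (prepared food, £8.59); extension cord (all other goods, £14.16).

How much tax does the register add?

£18.02

Café latte £3.84: prepared food → 9% + 0% local = 9% → £0.35
Wall mirror £146.96: household furniture → 8.75% + 2% local = 10.75% → £15.80
Burrito bowl £8.59: prepared food → 9% + 0% local = 9% → £0.77
Extension cord £14.16: all other goods → 6.25% + 1.5% local = 7.75% → £1.10
Total tax = £0.35 + £15.80 + £0.77 + £1.10 = £18.02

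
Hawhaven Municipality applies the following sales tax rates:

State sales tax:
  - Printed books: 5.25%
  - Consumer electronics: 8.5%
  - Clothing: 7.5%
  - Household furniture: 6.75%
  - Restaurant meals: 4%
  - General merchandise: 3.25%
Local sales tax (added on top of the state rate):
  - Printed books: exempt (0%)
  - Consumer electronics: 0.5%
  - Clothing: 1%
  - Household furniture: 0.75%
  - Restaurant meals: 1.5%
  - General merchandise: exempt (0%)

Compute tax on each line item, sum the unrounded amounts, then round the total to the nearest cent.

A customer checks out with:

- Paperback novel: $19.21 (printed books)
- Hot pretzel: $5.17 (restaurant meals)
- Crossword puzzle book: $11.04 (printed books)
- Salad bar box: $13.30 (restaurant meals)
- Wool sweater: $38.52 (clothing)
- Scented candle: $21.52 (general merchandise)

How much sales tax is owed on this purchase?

Paperback novel $19.21: printed books → 5.25% + 0% local = 5.25% → $1.008525
Hot pretzel $5.17: restaurant meals → 4% + 1.5% local = 5.5% → $0.28435
Crossword puzzle book $11.04: printed books → 5.25% + 0% local = 5.25% → $0.5796
Salad bar box $13.30: restaurant meals → 4% + 1.5% local = 5.5% → $0.7315
Wool sweater $38.52: clothing → 7.5% + 1% local = 8.5% → $3.2742
Scented candle $21.52: general merchandise → 3.25% + 0% local = 3.25% → $0.6994
Unrounded tax sum = $6.577575 → $6.58

$6.58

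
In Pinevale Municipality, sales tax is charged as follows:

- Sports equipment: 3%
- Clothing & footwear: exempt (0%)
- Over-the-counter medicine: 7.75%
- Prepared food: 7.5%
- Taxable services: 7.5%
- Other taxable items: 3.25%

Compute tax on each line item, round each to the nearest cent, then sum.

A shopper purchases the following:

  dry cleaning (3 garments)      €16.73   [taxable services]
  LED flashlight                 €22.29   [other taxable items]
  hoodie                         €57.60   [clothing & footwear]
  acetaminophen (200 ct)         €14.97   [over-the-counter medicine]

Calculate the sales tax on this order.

€3.13

Dry cleaning (3 garments) €16.73: taxable services → 7.5% → €1.25
LED flashlight €22.29: other taxable items → 3.25% → €0.72
Hoodie €57.60: clothing & footwear → 0% → €0.00
Acetaminophen (200 ct) €14.97: over-the-counter medicine → 7.75% → €1.16
Total tax = €1.25 + €0.72 + €1.16 = €3.13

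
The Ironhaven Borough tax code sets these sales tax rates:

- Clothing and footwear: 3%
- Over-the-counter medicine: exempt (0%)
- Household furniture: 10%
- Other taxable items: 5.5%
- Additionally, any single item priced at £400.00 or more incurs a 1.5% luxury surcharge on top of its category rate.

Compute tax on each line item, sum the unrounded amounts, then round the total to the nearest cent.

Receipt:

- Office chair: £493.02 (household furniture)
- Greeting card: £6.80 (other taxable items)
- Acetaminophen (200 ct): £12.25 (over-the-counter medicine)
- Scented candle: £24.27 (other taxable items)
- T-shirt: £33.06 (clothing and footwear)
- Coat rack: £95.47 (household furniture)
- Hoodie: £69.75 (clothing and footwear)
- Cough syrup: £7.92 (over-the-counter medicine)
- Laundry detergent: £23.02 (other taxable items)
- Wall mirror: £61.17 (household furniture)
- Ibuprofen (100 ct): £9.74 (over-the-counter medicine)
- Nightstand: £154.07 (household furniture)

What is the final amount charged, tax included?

Office chair £493.02: household furniture → 10% + 1.5% surcharge = 11.5% → £56.6973
Greeting card £6.80: other taxable items → 5.5% → £0.374
Acetaminophen (200 ct) £12.25: over-the-counter medicine → 0% → £0.00
Scented candle £24.27: other taxable items → 5.5% → £1.33485
T-shirt £33.06: clothing and footwear → 3% → £0.9918
Coat rack £95.47: household furniture → 10% → £9.547
Hoodie £69.75: clothing and footwear → 3% → £2.0925
Cough syrup £7.92: over-the-counter medicine → 0% → £0.00
Laundry detergent £23.02: other taxable items → 5.5% → £1.2661
Wall mirror £61.17: household furniture → 10% → £6.117
Ibuprofen (100 ct) £9.74: over-the-counter medicine → 0% → £0.00
Nightstand £154.07: household furniture → 10% → £15.407
Subtotal = £990.54; unrounded tax = £93.82755 → £93.83; total due = £1084.37

£1084.37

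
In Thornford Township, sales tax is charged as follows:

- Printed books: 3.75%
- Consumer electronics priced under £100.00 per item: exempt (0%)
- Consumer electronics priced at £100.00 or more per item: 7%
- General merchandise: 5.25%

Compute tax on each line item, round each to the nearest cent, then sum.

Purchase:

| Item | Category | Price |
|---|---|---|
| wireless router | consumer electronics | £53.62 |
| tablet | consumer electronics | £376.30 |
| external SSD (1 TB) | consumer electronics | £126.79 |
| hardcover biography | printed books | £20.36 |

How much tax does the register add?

£35.98

Wireless router £53.62: consumer electronics, under £100.00 → 0% → £0.00
Tablet £376.30: consumer electronics, £100.00 or more → 7% → £26.34
External SSD (1 TB) £126.79: consumer electronics, £100.00 or more → 7% → £8.88
Hardcover biography £20.36: printed books → 3.75% → £0.76
Total tax = £26.34 + £8.88 + £0.76 = £35.98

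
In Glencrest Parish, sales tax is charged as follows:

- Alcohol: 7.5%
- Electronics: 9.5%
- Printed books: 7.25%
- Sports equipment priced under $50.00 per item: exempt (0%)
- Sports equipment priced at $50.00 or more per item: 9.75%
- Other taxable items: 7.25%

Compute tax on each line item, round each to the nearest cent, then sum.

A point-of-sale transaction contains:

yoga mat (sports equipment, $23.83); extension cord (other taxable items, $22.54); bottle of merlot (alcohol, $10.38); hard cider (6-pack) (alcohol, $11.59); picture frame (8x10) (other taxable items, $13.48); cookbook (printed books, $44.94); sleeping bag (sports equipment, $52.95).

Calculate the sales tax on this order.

Yoga mat $23.83: sports equipment, under $50.00 → 0% → $0.00
Extension cord $22.54: other taxable items → 7.25% → $1.63
Bottle of merlot $10.38: alcohol → 7.5% → $0.78
Hard cider (6-pack) $11.59: alcohol → 7.5% → $0.87
Picture frame (8x10) $13.48: other taxable items → 7.25% → $0.98
Cookbook $44.94: printed books → 7.25% → $3.26
Sleeping bag $52.95: sports equipment, $50.00 or more → 9.75% → $5.16
Total tax = $1.63 + $0.78 + $0.87 + $0.98 + $3.26 + $5.16 = $12.68

$12.68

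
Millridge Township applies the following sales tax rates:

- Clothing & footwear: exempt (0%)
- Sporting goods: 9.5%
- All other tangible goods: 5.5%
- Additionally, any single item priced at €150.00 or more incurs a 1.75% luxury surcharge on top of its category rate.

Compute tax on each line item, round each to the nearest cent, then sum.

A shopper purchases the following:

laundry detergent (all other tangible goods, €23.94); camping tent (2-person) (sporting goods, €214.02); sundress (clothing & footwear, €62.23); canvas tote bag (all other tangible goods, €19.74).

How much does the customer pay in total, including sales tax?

€346.42

Laundry detergent €23.94: all other tangible goods → 5.5% → €1.32
Camping tent (2-person) €214.02: sporting goods → 9.5% + 1.75% surcharge = 11.25% → €24.08
Sundress €62.23: clothing & footwear → 0% → €0.00
Canvas tote bag €19.74: all other tangible goods → 5.5% → €1.09
Subtotal = €319.93; tax = €26.49; total due = €346.42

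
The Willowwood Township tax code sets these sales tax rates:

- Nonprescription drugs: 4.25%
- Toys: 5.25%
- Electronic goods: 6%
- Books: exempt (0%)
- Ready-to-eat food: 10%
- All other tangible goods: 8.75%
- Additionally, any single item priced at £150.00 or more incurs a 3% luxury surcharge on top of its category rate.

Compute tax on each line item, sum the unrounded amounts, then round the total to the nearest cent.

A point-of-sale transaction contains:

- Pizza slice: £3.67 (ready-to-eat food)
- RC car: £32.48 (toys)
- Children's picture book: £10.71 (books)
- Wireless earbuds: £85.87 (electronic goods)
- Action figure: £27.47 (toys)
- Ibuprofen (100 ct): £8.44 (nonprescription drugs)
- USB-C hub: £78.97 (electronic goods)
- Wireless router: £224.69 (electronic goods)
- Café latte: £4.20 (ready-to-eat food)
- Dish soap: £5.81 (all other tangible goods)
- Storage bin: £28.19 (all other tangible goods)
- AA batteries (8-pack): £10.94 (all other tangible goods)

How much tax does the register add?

Pizza slice £3.67: ready-to-eat food → 10% → £0.367
RC car £32.48: toys → 5.25% → £1.7052
Children's picture book £10.71: books → 0% → £0.00
Wireless earbuds £85.87: electronic goods → 6% → £5.1522
Action figure £27.47: toys → 5.25% → £1.442175
Ibuprofen (100 ct) £8.44: nonprescription drugs → 4.25% → £0.3587
USB-C hub £78.97: electronic goods → 6% → £4.7382
Wireless router £224.69: electronic goods → 6% + 3% surcharge = 9% → £20.2221
Café latte £4.20: ready-to-eat food → 10% → £0.42
Dish soap £5.81: all other tangible goods → 8.75% → £0.508375
Storage bin £28.19: all other tangible goods → 8.75% → £2.466625
AA batteries (8-pack) £10.94: all other tangible goods → 8.75% → £0.95725
Unrounded tax sum = £38.337825 → £38.34

£38.34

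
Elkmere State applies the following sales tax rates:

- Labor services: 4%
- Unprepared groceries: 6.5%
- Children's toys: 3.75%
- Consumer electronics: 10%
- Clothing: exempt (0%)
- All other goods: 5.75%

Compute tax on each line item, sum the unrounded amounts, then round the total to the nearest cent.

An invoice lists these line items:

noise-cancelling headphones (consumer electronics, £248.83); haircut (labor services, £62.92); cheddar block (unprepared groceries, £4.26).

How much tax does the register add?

£27.68

Noise-cancelling headphones £248.83: consumer electronics → 10% → £24.883
Haircut £62.92: labor services → 4% → £2.5168
Cheddar block £4.26: unprepared groceries → 6.5% → £0.2769
Unrounded tax sum = £27.6767 → £27.68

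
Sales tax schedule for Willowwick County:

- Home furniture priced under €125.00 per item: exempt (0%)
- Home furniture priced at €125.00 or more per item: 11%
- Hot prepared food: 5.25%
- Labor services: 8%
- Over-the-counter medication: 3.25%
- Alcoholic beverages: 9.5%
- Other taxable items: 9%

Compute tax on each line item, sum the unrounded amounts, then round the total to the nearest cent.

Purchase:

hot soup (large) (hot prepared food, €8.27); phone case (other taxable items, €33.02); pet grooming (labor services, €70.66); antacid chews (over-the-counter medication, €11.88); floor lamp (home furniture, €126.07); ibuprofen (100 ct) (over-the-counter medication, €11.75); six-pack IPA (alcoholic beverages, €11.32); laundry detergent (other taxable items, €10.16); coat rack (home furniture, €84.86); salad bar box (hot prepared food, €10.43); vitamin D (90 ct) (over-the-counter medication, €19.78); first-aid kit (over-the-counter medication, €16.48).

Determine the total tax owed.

Hot soup (large) €8.27: hot prepared food → 5.25% → €0.434175
Phone case €33.02: other taxable items → 9% → €2.9718
Pet grooming €70.66: labor services → 8% → €5.6528
Antacid chews €11.88: over-the-counter medication → 3.25% → €0.3861
Floor lamp €126.07: home furniture, €125.00 or more → 11% → €13.8677
Ibuprofen (100 ct) €11.75: over-the-counter medication → 3.25% → €0.381875
Six-pack IPA €11.32: alcoholic beverages → 9.5% → €1.0754
Laundry detergent €10.16: other taxable items → 9% → €0.9144
Coat rack €84.86: home furniture, under €125.00 → 0% → €0.00
Salad bar box €10.43: hot prepared food → 5.25% → €0.547575
Vitamin D (90 ct) €19.78: over-the-counter medication → 3.25% → €0.64285
First-aid kit €16.48: over-the-counter medication → 3.25% → €0.5356
Unrounded tax sum = €27.410275 → €27.41

€27.41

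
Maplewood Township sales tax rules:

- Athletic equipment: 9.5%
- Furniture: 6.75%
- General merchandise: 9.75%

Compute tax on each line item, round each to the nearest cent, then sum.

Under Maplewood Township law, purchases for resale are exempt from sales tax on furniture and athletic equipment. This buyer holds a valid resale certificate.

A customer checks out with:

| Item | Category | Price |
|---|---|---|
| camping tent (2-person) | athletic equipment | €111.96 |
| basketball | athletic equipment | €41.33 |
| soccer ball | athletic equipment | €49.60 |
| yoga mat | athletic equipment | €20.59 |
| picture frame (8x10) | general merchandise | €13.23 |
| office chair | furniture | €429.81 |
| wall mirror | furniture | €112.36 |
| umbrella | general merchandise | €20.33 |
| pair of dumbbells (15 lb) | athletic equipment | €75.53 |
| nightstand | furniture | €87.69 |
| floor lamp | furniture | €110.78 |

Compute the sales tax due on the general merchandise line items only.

Picture frame (8x10) €13.23: general merchandise → 9.75% → €1.29
Umbrella €20.33: general merchandise → 9.75% → €1.98
Tax on general merchandise = €1.29 + €1.98 = €3.27

€3.27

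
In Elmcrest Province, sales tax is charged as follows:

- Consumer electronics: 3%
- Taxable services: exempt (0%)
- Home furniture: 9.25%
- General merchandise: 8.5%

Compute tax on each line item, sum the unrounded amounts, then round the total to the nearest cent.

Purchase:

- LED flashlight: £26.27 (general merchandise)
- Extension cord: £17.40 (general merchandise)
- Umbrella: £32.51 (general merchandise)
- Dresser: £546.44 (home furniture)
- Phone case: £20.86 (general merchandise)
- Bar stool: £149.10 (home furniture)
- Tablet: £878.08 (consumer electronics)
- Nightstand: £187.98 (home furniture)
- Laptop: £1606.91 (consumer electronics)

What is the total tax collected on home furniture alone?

£81.73

Dresser £546.44: home furniture → 9.25% → £50.5457
Bar stool £149.10: home furniture → 9.25% → £13.79175
Nightstand £187.98: home furniture → 9.25% → £17.38815
Tax on home furniture: unrounded sum = £81.7256 → £81.73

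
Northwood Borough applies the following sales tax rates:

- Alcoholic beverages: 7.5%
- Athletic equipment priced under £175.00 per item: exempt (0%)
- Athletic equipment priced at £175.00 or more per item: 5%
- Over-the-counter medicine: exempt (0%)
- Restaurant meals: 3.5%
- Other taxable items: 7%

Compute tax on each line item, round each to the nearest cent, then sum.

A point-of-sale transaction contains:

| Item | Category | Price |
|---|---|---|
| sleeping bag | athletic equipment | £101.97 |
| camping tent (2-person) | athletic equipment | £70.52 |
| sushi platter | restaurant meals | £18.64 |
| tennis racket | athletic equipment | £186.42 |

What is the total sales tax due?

Sleeping bag £101.97: athletic equipment, under £175.00 → 0% → £0.00
Camping tent (2-person) £70.52: athletic equipment, under £175.00 → 0% → £0.00
Sushi platter £18.64: restaurant meals → 3.5% → £0.65
Tennis racket £186.42: athletic equipment, £175.00 or more → 5% → £9.32
Total tax = £0.65 + £9.32 = £9.97

£9.97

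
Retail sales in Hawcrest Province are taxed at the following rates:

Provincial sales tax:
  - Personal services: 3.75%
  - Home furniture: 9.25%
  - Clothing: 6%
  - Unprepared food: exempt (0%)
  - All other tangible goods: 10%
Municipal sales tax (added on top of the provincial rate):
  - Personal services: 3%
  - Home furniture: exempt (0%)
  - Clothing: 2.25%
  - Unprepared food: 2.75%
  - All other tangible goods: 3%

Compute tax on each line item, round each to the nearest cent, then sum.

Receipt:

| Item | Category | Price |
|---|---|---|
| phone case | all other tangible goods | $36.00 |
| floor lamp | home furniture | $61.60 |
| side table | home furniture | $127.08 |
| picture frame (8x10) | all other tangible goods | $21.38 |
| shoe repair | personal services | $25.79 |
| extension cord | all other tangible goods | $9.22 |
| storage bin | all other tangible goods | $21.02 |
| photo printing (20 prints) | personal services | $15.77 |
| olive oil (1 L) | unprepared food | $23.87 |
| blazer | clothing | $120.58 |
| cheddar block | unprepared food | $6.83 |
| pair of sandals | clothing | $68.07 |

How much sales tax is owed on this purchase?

$48.06

Phone case $36.00: all other tangible goods → 10% + 3% municipal = 13% → $4.68
Floor lamp $61.60: home furniture → 9.25% + 0% municipal = 9.25% → $5.70
Side table $127.08: home furniture → 9.25% + 0% municipal = 9.25% → $11.75
Picture frame (8x10) $21.38: all other tangible goods → 10% + 3% municipal = 13% → $2.78
Shoe repair $25.79: personal services → 3.75% + 3% municipal = 6.75% → $1.74
Extension cord $9.22: all other tangible goods → 10% + 3% municipal = 13% → $1.20
Storage bin $21.02: all other tangible goods → 10% + 3% municipal = 13% → $2.73
Photo printing (20 prints) $15.77: personal services → 3.75% + 3% municipal = 6.75% → $1.06
Olive oil (1 L) $23.87: unprepared food → 0% + 2.75% municipal = 2.75% → $0.66
Blazer $120.58: clothing → 6% + 2.25% municipal = 8.25% → $9.95
Cheddar block $6.83: unprepared food → 0% + 2.75% municipal = 2.75% → $0.19
Pair of sandals $68.07: clothing → 6% + 2.25% municipal = 8.25% → $5.62
Total tax = $4.68 + $5.70 + $11.75 + $2.78 + $1.74 + $1.20 + $2.73 + $1.06 + $0.66 + $9.95 + $0.19 + $5.62 = $48.06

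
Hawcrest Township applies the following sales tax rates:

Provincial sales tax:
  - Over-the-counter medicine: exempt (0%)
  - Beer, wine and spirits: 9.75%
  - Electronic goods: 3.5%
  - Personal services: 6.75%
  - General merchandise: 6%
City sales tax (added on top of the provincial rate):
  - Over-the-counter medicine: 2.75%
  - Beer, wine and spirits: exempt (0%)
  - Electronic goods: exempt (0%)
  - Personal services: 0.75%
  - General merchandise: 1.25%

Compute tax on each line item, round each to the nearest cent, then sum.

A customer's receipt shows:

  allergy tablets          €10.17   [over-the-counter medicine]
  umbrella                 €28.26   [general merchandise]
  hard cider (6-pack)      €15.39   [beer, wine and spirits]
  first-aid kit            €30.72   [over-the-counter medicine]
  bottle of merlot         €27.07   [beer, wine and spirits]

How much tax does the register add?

Allergy tablets €10.17: over-the-counter medicine → 0% + 2.75% city = 2.75% → €0.28
Umbrella €28.26: general merchandise → 6% + 1.25% city = 7.25% → €2.05
Hard cider (6-pack) €15.39: beer, wine and spirits → 9.75% + 0% city = 9.75% → €1.50
First-aid kit €30.72: over-the-counter medicine → 0% + 2.75% city = 2.75% → €0.84
Bottle of merlot €27.07: beer, wine and spirits → 9.75% + 0% city = 9.75% → €2.64
Total tax = €0.28 + €2.05 + €1.50 + €0.84 + €2.64 = €7.31

€7.31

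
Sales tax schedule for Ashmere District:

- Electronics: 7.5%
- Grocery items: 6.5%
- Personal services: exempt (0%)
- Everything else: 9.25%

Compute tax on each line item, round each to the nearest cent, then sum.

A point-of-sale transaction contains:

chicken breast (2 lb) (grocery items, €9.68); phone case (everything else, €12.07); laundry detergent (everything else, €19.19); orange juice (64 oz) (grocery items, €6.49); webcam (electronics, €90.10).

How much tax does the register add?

€10.71

Chicken breast (2 lb) €9.68: grocery items → 6.5% → €0.63
Phone case €12.07: everything else → 9.25% → €1.12
Laundry detergent €19.19: everything else → 9.25% → €1.78
Orange juice (64 oz) €6.49: grocery items → 6.5% → €0.42
Webcam €90.10: electronics → 7.5% → €6.76
Total tax = €0.63 + €1.12 + €1.78 + €0.42 + €6.76 = €10.71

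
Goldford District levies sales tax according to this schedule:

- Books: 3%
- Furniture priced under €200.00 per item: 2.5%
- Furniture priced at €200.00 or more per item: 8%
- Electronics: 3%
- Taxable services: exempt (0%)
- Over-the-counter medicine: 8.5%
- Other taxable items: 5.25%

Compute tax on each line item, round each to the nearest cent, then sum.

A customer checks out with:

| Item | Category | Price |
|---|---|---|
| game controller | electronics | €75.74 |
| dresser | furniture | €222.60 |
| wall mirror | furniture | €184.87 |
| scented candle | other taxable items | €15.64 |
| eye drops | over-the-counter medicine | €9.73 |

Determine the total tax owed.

Game controller €75.74: electronics → 3% → €2.27
Dresser €222.60: furniture, €200.00 or more → 8% → €17.81
Wall mirror €184.87: furniture, under €200.00 → 2.5% → €4.62
Scented candle €15.64: other taxable items → 5.25% → €0.82
Eye drops €9.73: over-the-counter medicine → 8.5% → €0.83
Total tax = €2.27 + €17.81 + €4.62 + €0.82 + €0.83 = €26.35

€26.35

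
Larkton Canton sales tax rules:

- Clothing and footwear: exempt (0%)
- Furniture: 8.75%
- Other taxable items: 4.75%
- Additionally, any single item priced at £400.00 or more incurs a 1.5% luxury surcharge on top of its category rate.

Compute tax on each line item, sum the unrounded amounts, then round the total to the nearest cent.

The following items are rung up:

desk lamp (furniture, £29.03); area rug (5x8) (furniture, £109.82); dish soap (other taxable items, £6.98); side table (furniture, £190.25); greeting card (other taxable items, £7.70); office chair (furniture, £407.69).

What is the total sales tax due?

£71.28

Desk lamp £29.03: furniture → 8.75% → £2.540125
Area rug (5x8) £109.82: furniture → 8.75% → £9.60925
Dish soap £6.98: other taxable items → 4.75% → £0.33155
Side table £190.25: furniture → 8.75% → £16.646875
Greeting card £7.70: other taxable items → 4.75% → £0.36575
Office chair £407.69: furniture → 8.75% + 1.5% surcharge = 10.25% → £41.788225
Unrounded tax sum = £71.281775 → £71.28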